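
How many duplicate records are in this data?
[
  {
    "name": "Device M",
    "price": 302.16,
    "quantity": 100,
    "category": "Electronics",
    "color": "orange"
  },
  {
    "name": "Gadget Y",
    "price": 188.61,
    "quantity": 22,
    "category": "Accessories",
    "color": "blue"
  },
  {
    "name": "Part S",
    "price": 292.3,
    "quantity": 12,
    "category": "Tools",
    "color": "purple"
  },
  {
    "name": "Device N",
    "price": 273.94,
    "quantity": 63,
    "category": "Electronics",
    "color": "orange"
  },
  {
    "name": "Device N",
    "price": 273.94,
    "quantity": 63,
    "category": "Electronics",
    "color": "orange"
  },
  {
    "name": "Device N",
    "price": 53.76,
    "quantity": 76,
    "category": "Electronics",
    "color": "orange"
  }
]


Checking 6 records for duplicates:

  Row 1: Device M ($302.16, qty 100)
  Row 2: Gadget Y ($188.61, qty 22)
  Row 3: Part S ($292.3, qty 12)
  Row 4: Device N ($273.94, qty 63)
  Row 5: Device N ($273.94, qty 63) <-- DUPLICATE
  Row 6: Device N ($53.76, qty 76)

Duplicates found: 1
Unique records: 5

1 duplicates, 5 unique


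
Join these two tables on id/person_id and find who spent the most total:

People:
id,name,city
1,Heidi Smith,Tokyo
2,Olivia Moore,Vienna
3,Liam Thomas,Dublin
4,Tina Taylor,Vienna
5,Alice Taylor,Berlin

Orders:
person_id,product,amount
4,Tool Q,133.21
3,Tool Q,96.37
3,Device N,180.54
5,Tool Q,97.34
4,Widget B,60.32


Join on: people.id = orders.person_id

Joined rows:
  Tina Taylor (Vienna) bought Tool Q for $133.21
  Liam Thomas (Dublin) bought Tool Q for $96.37
  Liam Thomas (Dublin) bought Device N for $180.54
  Alice Taylor (Berlin) bought Tool Q for $97.34
  Tina Taylor (Vienna) bought Widget B for $60.32

Total per person:
  Liam Thomas: $276.91
  Tina Taylor: $193.53
  Alice Taylor: $97.34

Top spender: Liam Thomas ($276.91)

Liam Thomas ($276.91)


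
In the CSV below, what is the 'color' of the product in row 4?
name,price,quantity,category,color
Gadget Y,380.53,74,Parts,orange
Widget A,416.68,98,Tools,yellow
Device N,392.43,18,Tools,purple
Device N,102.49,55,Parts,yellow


Query: Row 4 ('Device N'), column 'color'
Value: yellow

yellow


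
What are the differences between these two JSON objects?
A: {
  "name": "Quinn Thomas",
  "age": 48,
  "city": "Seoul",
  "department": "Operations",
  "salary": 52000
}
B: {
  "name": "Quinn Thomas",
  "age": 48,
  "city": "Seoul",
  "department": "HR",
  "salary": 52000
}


Comparing each field (in key order):
  name: same
  age: same
  city: same
  department: DIFFERENT
  salary: same
Differences:
  department: Operations -> HR

1 field(s) changed

1 change: department


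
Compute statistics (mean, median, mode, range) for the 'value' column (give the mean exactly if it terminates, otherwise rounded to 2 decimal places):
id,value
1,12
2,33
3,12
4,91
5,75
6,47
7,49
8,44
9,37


Data: [12, 33, 12, 91, 75, 47, 49, 44, 37]
Count: 9
Sum: 400
Mean: 400/9 ≈ 44.44 (rounded to 2 decimal places)
Sorted: [12, 12, 33, 37, 44, 47, 49, 75, 91]
Median: 44.0
Mode: 12 (2 times)
Range: 91 - 12 = 79
Min: 12, Max: 91

mean≈44.44, median=44.0, mode=12, range=79


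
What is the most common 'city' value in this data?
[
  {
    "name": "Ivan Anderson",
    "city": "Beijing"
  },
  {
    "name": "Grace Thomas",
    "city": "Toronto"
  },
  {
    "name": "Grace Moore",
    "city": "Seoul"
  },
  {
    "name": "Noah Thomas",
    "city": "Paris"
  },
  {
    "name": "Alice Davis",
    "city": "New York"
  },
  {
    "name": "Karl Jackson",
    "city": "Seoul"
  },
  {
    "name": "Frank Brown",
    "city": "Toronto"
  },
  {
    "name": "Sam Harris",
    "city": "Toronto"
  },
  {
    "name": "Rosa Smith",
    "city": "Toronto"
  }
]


Counting 'city' values across 9 records:

  Toronto: 4 ####
  Seoul: 2 ##
  Beijing: 1 #
  Paris: 1 #
  New York: 1 #

Most common: Toronto (4 times)

Toronto (4 times)


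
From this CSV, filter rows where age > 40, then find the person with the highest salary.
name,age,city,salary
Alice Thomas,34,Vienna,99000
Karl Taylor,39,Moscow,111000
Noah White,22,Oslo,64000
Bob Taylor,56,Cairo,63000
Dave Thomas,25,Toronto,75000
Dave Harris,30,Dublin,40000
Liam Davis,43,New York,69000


Filter: age > 40
Sort by: salary (descending)

Filtered records (2):
  Liam Davis, age 43, salary $69000
  Bob Taylor, age 56, salary $63000

Highest salary: Liam Davis ($69000)

Liam Davis


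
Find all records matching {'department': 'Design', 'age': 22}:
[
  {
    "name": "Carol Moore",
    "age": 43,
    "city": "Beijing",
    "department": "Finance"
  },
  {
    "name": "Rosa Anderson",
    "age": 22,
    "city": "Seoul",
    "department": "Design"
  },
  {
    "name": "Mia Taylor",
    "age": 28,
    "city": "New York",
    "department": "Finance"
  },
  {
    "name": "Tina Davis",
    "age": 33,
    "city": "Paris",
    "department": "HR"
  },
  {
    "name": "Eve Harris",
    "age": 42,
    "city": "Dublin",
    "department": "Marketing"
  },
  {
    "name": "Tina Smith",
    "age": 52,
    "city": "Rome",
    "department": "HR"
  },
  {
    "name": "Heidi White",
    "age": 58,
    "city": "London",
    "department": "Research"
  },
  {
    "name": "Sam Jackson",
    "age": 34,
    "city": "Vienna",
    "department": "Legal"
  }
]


Search criteria: {'department': 'Design', 'age': 22}

Checking 8 records:
  Carol Moore: {department: Finance, age: 43}
  Rosa Anderson: {department: Design, age: 22} <-- MATCH
  Mia Taylor: {department: Finance, age: 28}
  Tina Davis: {department: HR, age: 33}
  Eve Harris: {department: Marketing, age: 42}
  Tina Smith: {department: HR, age: 52}
  Heidi White: {department: Research, age: 58}
  Sam Jackson: {department: Legal, age: 34}

Matches: ["Rosa Anderson"]

["Rosa Anderson"]


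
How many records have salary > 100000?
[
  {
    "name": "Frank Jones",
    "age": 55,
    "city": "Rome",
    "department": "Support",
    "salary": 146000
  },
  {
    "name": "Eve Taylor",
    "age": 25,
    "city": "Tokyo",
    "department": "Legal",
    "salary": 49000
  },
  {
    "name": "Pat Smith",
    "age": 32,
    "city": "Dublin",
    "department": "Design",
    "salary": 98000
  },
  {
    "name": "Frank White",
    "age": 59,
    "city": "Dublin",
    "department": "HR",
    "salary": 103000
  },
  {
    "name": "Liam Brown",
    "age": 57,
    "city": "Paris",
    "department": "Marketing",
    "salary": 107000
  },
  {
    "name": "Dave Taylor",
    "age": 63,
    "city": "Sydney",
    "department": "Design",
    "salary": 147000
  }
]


Data: 6 records
Condition: salary > 100000

Checking each record:
  Frank Jones: 146000 MATCH
  Eve Taylor: 49000
  Pat Smith: 98000
  Frank White: 103000 MATCH
  Liam Brown: 107000 MATCH
  Dave Taylor: 147000 MATCH

Count: 4

4


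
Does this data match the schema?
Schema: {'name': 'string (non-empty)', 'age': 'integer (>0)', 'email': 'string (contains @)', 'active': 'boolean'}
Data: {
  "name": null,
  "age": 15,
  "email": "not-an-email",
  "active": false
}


Validating each field against schema:
  name: FAIL (null is not a string)
  age: OK (positive integer)
  email: FAIL ("not-an-email" does not contain @)
  active: OK (boolean)

Result: INVALID (2 errors: name, email)

INVALID (2 errors: name, email)


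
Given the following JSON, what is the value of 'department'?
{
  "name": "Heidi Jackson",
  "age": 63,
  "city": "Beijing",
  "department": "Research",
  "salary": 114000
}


Looking up field 'department'
Value: Research

Research


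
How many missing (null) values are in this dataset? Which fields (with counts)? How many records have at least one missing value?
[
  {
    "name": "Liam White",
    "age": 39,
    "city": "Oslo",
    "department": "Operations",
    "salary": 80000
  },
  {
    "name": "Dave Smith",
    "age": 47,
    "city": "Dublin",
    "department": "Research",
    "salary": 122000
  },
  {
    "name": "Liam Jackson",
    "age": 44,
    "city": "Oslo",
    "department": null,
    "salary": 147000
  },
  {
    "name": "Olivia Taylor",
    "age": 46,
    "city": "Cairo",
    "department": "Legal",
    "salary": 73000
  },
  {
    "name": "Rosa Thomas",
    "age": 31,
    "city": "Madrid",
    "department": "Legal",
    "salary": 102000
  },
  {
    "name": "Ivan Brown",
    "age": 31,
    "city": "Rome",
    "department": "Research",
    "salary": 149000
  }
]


Checking for missing (null) values in 6 records:

  Liam White: complete
  Dave Smith: complete
  Liam Jackson: department
  Olivia Taylor: complete
  Rosa Thomas: complete
  Ivan Brown: complete

Per field:
  name: 0 missing
  age: 0 missing
  city: 0 missing
  department: 1 missing
  salary: 0 missing

Total missing values: 1
Records with any missing: 1

1 missing values (department: 1); 1 incomplete records


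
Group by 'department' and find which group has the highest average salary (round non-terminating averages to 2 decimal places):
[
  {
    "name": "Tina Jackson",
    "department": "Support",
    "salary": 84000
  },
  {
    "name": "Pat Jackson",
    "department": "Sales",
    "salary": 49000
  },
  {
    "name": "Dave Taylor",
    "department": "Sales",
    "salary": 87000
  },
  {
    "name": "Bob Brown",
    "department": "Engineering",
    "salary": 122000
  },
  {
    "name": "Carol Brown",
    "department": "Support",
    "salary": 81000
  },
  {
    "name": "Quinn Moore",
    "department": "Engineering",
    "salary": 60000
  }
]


Group by: department

Groups:
  Engineering: 2 people, avg salary = 182000/2 = $91000
  Sales: 2 people, avg salary = 136000/2 = $68000
  Support: 2 people, avg salary = 165000/2 = $82500

Highest average salary: Engineering ($91000)

Engineering ($91000)


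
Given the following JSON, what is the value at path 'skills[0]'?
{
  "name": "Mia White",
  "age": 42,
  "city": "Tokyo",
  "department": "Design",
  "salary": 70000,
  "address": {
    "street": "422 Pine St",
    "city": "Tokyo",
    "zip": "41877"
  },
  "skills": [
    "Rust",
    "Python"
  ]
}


Query: skills[0]
Path: skills -> first element
Value: Rust

Rust


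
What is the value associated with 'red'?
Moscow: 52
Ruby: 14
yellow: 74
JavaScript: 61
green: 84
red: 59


Looking up key 'red'
Value: 59

59


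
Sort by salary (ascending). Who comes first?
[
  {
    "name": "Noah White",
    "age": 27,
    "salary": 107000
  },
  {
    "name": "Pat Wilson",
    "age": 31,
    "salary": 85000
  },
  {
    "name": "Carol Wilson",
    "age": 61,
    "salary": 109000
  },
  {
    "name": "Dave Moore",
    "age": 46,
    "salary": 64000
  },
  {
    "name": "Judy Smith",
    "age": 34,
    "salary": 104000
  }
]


Sort by: salary (ascending)

Sorted order:
  1. Dave Moore (salary = 64000)
  2. Pat Wilson (salary = 85000)
  3. Judy Smith (salary = 104000)
  4. Noah White (salary = 107000)
  5. Carol Wilson (salary = 109000)

First: Dave Moore

Dave Moore


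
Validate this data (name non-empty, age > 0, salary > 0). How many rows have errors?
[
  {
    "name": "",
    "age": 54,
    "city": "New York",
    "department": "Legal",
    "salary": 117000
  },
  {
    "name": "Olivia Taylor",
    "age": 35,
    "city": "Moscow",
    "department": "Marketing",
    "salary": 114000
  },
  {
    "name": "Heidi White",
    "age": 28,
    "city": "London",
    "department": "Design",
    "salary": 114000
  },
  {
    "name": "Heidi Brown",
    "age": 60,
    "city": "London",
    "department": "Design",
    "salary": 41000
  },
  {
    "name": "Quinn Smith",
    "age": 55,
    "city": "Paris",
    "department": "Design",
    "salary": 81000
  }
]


Validating 5 records:
Rules: name non-empty, age > 0, salary > 0

  Row 1 (???): empty name
  Row 2 (Olivia Taylor): OK
  Row 3 (Heidi White): OK
  Row 4 (Heidi Brown): OK
  Row 5 (Quinn Smith): OK

Total errors: 1

1 errors


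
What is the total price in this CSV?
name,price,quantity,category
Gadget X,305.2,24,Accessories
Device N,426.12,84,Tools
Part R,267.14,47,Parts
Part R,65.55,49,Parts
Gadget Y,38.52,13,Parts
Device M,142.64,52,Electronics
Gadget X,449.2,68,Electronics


Computing total price:
Values: [305.2, 426.12, 267.14, 65.55, 38.52, 142.64, 449.2]
Sum = 1694.37

1694.37


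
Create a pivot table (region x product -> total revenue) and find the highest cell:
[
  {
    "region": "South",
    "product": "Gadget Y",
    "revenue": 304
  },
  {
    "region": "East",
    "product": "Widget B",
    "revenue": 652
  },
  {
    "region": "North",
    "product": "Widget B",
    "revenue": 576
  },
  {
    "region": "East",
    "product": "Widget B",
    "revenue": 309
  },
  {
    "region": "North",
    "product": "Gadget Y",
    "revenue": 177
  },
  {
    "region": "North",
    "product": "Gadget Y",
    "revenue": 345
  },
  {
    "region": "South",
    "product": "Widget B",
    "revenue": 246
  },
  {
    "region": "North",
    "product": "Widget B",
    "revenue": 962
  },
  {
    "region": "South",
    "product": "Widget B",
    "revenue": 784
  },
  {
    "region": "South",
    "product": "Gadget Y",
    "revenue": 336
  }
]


Pivot: region (rows) x product (columns) -> total revenue

     Gadget Y      Widget B    
East             0           961  
North          522          1538  
South          640          1030  

Highest: North / Widget B = $1538

North / Widget B = $1538


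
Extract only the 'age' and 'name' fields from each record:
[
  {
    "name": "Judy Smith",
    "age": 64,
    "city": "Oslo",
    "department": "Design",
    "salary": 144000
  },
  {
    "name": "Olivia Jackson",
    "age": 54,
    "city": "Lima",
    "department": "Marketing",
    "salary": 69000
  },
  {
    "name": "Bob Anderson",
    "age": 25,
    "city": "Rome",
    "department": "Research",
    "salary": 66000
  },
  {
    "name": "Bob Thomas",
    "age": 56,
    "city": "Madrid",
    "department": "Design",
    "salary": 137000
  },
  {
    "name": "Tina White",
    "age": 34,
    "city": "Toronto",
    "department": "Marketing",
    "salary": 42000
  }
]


Original: 5 records with fields: name, age, city, department, salary
Keep: ['age', 'name']
Drop: ['city', 'department', 'salary']
Result: 5 records, 2 fields each

[
  {
    "age": 64,
    "name": "Judy Smith"
  },
  {
    "age": 54,
    "name": "Olivia Jackson"
  },
  {
    "age": 25,
    "name": "Bob Anderson"
  },
  {
    "age": 56,
    "name": "Bob Thomas"
  },
  {
    "age": 34,
    "name": "Tina White"
  }
]


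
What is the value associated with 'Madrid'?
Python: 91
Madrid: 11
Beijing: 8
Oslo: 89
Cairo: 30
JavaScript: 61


Looking up key 'Madrid'
Value: 11

11


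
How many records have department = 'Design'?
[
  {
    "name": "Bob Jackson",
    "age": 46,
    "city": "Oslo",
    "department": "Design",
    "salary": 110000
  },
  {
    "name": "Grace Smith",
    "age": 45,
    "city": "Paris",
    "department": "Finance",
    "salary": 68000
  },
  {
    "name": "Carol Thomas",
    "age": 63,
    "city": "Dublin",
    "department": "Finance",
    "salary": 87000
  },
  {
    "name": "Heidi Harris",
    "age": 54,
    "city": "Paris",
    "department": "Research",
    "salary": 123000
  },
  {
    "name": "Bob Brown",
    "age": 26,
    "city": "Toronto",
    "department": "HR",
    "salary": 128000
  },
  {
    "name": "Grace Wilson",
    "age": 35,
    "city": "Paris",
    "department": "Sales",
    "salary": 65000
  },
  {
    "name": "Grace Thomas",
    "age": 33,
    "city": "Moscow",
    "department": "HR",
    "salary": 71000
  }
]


Data: 7 records
Condition: department = 'Design'

Checking each record:
  Bob Jackson: Design MATCH
  Grace Smith: Finance
  Carol Thomas: Finance
  Heidi Harris: Research
  Bob Brown: HR
  Grace Wilson: Sales
  Grace Thomas: HR

Count: 1

1


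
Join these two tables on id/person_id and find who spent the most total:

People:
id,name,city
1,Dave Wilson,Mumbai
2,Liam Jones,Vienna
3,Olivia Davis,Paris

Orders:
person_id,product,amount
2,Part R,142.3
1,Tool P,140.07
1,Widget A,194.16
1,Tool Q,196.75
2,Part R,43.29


Join on: people.id = orders.person_id

Joined rows:
  Liam Jones (Vienna) bought Part R for $142.3
  Dave Wilson (Mumbai) bought Tool P for $140.07
  Dave Wilson (Mumbai) bought Widget A for $194.16
  Dave Wilson (Mumbai) bought Tool Q for $196.75
  Liam Jones (Vienna) bought Part R for $43.29

Total per person:
  Dave Wilson: $530.98
  Liam Jones: $185.59

Top spender: Dave Wilson ($530.98)

Dave Wilson ($530.98)


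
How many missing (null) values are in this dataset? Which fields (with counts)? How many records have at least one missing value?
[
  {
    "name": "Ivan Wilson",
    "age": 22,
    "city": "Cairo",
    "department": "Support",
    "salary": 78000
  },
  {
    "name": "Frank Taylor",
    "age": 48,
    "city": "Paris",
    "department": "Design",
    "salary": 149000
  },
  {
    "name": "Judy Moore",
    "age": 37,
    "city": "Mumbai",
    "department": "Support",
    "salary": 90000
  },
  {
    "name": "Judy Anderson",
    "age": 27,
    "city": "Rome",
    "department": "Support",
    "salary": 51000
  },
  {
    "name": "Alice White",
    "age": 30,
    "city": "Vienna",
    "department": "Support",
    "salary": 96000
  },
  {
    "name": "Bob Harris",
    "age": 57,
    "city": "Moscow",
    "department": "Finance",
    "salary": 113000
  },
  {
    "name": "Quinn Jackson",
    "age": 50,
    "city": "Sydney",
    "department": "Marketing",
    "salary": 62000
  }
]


Checking for missing (null) values in 7 records:

  Ivan Wilson: complete
  Frank Taylor: complete
  Judy Moore: complete
  Judy Anderson: complete
  Alice White: complete
  Bob Harris: complete
  Quinn Jackson: complete

Per field:
  name: 0 missing
  age: 0 missing
  city: 0 missing
  department: 0 missing
  salary: 0 missing

Total missing values: 0
Records with any missing: 0

0 missing values (none); 0 incomplete records


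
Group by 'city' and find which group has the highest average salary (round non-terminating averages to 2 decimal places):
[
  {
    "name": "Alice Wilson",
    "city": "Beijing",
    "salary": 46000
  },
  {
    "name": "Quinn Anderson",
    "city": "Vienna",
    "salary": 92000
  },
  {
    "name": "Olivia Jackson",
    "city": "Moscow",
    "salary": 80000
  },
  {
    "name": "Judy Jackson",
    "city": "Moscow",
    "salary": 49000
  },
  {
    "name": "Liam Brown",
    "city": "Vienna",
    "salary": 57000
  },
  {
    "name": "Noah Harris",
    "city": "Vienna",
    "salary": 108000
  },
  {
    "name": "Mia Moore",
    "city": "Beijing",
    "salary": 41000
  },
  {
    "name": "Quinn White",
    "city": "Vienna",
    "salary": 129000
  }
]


Group by: city

Groups:
  Beijing: 2 people, avg salary = 87000/2 = $43500
  Moscow: 2 people, avg salary = 129000/2 = $64500
  Vienna: 4 people, avg salary = 386000/4 = $96500

Highest average salary: Vienna ($96500)

Vienna ($96500)


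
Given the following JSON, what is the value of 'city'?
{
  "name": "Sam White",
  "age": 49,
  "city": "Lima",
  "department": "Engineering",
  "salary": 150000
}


Looking up field 'city'
Value: Lima

Lima


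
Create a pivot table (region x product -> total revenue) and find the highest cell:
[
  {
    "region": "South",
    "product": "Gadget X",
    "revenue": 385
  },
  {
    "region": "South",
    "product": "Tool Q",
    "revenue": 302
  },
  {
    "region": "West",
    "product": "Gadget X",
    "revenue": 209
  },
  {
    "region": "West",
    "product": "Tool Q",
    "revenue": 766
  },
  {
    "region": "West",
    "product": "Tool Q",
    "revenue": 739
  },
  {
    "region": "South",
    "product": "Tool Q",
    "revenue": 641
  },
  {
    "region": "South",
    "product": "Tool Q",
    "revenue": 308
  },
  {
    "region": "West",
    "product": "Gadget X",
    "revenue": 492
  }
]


Pivot: region (rows) x product (columns) -> total revenue

     Gadget X      Tool Q      
South          385          1251  
West           701          1505  

Highest: West / Tool Q = $1505

West / Tool Q = $1505


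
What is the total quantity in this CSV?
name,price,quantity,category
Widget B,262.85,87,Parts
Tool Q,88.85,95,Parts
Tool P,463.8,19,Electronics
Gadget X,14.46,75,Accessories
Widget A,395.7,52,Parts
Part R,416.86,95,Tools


Computing total quantity:
Values: [87, 95, 19, 75, 52, 95]
Sum = 423

423


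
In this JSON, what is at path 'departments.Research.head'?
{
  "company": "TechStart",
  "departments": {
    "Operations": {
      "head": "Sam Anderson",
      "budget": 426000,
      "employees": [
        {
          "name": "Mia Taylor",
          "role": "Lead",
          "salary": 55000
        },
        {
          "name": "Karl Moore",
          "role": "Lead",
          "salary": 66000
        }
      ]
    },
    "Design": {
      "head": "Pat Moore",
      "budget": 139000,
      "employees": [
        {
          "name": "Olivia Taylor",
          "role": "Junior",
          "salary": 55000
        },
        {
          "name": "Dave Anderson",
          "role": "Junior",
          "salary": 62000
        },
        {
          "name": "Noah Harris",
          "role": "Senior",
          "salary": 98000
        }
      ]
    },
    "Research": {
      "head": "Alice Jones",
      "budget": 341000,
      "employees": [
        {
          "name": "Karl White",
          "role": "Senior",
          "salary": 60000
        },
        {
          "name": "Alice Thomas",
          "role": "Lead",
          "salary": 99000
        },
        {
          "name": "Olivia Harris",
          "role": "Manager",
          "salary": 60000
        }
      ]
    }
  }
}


Path: departments.Research.head

Navigate:
  -> departments
  -> Research
  -> head = 'Alice Jones'

Alice Jones


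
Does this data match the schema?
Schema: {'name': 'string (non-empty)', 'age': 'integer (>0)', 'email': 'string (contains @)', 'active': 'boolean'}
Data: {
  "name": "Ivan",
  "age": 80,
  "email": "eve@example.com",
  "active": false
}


Validating each field against schema:
  name: OK (non-empty string)
  age: OK (positive integer)
  email: OK (string with @)
  active: OK (boolean)

Result: VALID

VALID


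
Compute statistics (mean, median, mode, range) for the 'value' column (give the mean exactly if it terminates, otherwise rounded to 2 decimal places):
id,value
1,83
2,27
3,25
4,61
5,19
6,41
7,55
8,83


Data: [83, 27, 25, 61, 19, 41, 55, 83]
Count: 8
Sum: 394
Mean: 394/8 = 49.25
Sorted: [19, 25, 27, 41, 55, 61, 83, 83]
Median: 48.0
Mode: 83 (2 times)
Range: 83 - 19 = 64
Min: 19, Max: 83

mean=49.25, median=48.0, mode=83, range=64


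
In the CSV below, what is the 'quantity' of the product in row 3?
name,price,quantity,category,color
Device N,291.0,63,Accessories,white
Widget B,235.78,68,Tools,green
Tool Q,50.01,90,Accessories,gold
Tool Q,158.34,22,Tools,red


Query: Row 3 ('Tool Q'), column 'quantity'
Value: 90

90


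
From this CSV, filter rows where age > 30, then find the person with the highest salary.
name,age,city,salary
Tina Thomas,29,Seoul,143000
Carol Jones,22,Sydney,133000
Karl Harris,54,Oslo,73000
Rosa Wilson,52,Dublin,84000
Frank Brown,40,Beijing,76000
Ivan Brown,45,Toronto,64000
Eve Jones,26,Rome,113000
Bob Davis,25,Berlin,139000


Filter: age > 30
Sort by: salary (descending)

Filtered records (4):
  Rosa Wilson, age 52, salary $84000
  Frank Brown, age 40, salary $76000
  Karl Harris, age 54, salary $73000
  Ivan Brown, age 45, salary $64000

Highest salary: Rosa Wilson ($84000)

Rosa Wilson


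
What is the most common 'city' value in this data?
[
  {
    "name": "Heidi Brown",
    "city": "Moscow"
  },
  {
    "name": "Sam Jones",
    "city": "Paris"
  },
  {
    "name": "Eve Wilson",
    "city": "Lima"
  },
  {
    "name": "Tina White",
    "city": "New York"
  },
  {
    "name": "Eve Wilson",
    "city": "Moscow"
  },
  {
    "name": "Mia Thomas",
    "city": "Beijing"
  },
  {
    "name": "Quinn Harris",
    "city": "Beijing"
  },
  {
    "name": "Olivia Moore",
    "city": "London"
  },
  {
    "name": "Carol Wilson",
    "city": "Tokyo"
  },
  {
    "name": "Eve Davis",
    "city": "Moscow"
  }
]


Counting 'city' values across 10 records:

  Moscow: 3 ###
  Beijing: 2 ##
  Paris: 1 #
  Lima: 1 #
  New York: 1 #
  London: 1 #
  Tokyo: 1 #

Most common: Moscow (3 times)

Moscow (3 times)


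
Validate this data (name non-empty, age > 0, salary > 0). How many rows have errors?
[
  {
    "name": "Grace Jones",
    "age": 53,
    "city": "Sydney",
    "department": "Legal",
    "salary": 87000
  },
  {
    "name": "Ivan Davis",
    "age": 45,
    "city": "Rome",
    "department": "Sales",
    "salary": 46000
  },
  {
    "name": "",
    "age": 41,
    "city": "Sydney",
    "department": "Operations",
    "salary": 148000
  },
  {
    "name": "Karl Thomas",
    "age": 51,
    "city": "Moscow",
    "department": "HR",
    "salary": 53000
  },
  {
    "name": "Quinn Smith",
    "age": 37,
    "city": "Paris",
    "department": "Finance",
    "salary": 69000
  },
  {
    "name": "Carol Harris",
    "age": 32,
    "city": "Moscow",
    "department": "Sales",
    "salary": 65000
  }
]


Validating 6 records:
Rules: name non-empty, age > 0, salary > 0

  Row 1 (Grace Jones): OK
  Row 2 (Ivan Davis): OK
  Row 3 (???): empty name
  Row 4 (Karl Thomas): OK
  Row 5 (Quinn Smith): OK
  Row 6 (Carol Harris): OK

Total errors: 1

1 errors


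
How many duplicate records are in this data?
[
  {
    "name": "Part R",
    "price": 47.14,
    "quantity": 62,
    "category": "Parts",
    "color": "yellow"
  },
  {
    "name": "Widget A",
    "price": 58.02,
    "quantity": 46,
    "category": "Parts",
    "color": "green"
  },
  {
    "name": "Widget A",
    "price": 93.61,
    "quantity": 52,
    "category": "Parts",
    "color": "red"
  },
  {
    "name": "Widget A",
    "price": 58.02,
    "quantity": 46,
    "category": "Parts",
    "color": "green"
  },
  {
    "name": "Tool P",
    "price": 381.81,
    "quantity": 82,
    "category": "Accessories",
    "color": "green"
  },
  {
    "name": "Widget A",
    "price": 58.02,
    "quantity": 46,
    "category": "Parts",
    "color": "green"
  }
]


Checking 6 records for duplicates:

  Row 1: Part R ($47.14, qty 62)
  Row 2: Widget A ($58.02, qty 46)
  Row 3: Widget A ($93.61, qty 52)
  Row 4: Widget A ($58.02, qty 46) <-- DUPLICATE
  Row 5: Tool P ($381.81, qty 82)
  Row 6: Widget A ($58.02, qty 46) <-- DUPLICATE

Duplicates found: 2
Unique records: 4

2 duplicates, 4 unique


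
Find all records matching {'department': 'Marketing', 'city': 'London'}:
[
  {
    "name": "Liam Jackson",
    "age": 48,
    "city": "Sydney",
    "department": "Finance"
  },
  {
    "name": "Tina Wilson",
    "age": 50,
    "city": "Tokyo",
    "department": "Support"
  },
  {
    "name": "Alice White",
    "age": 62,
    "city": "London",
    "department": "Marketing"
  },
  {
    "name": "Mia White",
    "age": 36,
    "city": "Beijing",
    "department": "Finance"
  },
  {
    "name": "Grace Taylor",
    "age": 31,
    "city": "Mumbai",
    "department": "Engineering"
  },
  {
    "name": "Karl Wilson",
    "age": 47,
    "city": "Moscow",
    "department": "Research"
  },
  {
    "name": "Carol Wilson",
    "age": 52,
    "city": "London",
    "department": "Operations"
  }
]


Search criteria: {'department': 'Marketing', 'city': 'London'}

Checking 7 records:
  Liam Jackson: {department: Finance, city: Sydney}
  Tina Wilson: {department: Support, city: Tokyo}
  Alice White: {department: Marketing, city: London} <-- MATCH
  Mia White: {department: Finance, city: Beijing}
  Grace Taylor: {department: Engineering, city: Mumbai}
  Karl Wilson: {department: Research, city: Moscow}
  Carol Wilson: {department: Operations, city: London}

Matches: ["Alice White"]

["Alice White"]


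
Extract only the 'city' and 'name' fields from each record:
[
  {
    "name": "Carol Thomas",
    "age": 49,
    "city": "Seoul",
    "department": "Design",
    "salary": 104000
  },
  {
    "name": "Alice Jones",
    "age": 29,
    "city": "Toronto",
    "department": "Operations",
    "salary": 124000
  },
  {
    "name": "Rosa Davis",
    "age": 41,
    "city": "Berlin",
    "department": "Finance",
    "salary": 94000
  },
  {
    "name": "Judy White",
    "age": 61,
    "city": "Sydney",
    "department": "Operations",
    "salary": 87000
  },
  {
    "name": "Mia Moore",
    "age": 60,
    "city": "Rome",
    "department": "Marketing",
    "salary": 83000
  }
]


Original: 5 records with fields: name, age, city, department, salary
Keep: ['city', 'name']
Drop: ['age', 'department', 'salary']
Result: 5 records, 2 fields each

[
  {
    "city": "Seoul",
    "name": "Carol Thomas"
  },
  {
    "city": "Toronto",
    "name": "Alice Jones"
  },
  {
    "city": "Berlin",
    "name": "Rosa Davis"
  },
  {
    "city": "Sydney",
    "name": "Judy White"
  },
  {
    "city": "Rome",
    "name": "Mia Moore"
  }
]


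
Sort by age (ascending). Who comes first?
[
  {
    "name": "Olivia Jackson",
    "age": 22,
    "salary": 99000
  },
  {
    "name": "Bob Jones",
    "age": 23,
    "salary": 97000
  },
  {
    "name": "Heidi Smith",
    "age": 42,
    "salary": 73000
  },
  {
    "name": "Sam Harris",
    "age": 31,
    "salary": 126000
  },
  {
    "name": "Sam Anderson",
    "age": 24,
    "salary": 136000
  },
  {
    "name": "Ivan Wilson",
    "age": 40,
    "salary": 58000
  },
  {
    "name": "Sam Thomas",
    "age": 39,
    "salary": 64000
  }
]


Sort by: age (ascending)

Sorted order:
  1. Olivia Jackson (age = 22)
  2. Bob Jones (age = 23)
  3. Sam Anderson (age = 24)
  4. Sam Harris (age = 31)
  5. Sam Thomas (age = 39)
  6. Ivan Wilson (age = 40)
  7. Heidi Smith (age = 42)

First: Olivia Jackson

Olivia Jackson


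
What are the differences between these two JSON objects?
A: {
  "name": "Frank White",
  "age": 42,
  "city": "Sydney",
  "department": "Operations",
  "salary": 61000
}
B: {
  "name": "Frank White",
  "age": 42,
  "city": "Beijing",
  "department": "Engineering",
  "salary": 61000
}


Comparing each field (in key order):
  name: same
  age: same
  city: DIFFERENT
  department: DIFFERENT
  salary: same
Differences:
  city: Sydney -> Beijing
  department: Operations -> Engineering

2 field(s) changed

2 changes: city, department


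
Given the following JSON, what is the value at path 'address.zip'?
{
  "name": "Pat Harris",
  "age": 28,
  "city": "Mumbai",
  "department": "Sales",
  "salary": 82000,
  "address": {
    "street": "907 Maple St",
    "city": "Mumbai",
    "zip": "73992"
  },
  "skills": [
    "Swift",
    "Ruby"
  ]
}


Query: address.zip
Path: address -> zip
Value: 73992

73992


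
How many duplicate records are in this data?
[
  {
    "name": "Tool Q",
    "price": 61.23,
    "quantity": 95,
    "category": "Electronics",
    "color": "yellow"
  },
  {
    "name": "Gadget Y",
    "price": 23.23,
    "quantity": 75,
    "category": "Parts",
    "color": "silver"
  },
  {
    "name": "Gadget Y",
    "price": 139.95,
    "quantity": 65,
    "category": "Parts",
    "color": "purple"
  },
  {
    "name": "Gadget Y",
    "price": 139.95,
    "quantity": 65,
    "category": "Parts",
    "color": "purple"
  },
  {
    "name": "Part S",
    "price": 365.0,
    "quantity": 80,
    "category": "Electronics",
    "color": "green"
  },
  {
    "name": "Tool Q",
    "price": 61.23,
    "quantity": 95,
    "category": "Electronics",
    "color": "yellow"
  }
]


Checking 6 records for duplicates:

  Row 1: Tool Q ($61.23, qty 95)
  Row 2: Gadget Y ($23.23, qty 75)
  Row 3: Gadget Y ($139.95, qty 65)
  Row 4: Gadget Y ($139.95, qty 65) <-- DUPLICATE
  Row 5: Part S ($365.0, qty 80)
  Row 6: Tool Q ($61.23, qty 95) <-- DUPLICATE

Duplicates found: 2
Unique records: 4

2 duplicates, 4 unique


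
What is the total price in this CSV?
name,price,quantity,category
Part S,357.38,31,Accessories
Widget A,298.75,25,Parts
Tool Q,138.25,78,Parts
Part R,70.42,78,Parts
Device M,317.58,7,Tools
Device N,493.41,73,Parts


Computing total price:
Values: [357.38, 298.75, 138.25, 70.42, 317.58, 493.41]
Sum = 1675.79

1675.79


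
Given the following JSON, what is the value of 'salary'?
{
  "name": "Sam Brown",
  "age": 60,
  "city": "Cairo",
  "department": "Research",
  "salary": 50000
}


Looking up field 'salary'
Value: 50000

50000


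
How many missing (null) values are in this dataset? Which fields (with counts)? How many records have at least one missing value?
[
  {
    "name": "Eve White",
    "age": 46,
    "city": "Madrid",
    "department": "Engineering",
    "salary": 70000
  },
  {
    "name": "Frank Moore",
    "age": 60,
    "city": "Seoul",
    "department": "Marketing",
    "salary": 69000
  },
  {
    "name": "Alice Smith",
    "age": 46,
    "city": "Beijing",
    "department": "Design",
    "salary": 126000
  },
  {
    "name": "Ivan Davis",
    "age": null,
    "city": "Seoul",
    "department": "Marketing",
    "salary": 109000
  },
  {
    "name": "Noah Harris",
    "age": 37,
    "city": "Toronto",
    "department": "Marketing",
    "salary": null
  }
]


Checking for missing (null) values in 5 records:

  Eve White: complete
  Frank Moore: complete
  Alice Smith: complete
  Ivan Davis: age
  Noah Harris: salary

Per field:
  name: 0 missing
  age: 1 missing
  city: 0 missing
  department: 0 missing
  salary: 1 missing

Total missing values: 2
Records with any missing: 2

2 missing values (age: 1, salary: 1); 2 incomplete records


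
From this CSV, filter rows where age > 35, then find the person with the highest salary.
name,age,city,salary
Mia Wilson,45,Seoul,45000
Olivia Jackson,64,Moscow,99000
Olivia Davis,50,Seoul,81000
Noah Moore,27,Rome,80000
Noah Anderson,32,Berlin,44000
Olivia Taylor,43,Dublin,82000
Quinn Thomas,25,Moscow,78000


Filter: age > 35
Sort by: salary (descending)

Filtered records (4):
  Olivia Jackson, age 64, salary $99000
  Olivia Taylor, age 43, salary $82000
  Olivia Davis, age 50, salary $81000
  Mia Wilson, age 45, salary $45000

Highest salary: Olivia Jackson ($99000)

Olivia Jackson


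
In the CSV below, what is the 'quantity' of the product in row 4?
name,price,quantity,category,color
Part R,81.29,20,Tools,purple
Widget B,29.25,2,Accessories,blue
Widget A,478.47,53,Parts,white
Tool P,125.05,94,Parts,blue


Query: Row 4 ('Tool P'), column 'quantity'
Value: 94

94


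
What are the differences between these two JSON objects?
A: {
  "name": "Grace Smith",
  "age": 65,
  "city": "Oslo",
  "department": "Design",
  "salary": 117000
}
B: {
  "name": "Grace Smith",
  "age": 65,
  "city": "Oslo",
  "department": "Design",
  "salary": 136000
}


Comparing each field (in key order):
  name: same
  age: same
  city: same
  department: same
  salary: DIFFERENT
Differences:
  salary: 117000 -> 136000

1 field(s) changed

1 change: salary


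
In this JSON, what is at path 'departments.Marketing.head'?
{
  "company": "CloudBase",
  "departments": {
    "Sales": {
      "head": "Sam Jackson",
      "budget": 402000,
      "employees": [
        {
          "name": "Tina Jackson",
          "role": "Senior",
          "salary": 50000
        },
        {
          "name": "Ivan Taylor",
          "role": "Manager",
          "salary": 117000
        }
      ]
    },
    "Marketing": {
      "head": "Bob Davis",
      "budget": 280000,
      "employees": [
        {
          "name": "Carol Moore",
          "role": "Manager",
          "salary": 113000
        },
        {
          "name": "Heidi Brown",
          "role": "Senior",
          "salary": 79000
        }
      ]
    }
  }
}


Path: departments.Marketing.head

Navigate:
  -> departments
  -> Marketing
  -> head = 'Bob Davis'

Bob Davis


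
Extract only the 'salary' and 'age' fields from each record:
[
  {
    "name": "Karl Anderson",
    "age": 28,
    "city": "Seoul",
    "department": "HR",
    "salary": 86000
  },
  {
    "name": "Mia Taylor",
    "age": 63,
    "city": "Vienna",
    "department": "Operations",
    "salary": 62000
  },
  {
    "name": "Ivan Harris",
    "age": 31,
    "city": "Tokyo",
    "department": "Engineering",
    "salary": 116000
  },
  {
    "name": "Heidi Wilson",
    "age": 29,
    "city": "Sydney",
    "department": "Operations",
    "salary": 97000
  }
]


Original: 4 records with fields: name, age, city, department, salary
Keep: ['salary', 'age']
Drop: ['name', 'city', 'department']
Result: 4 records, 2 fields each

[
  {
    "salary": 86000,
    "age": 28
  },
  {
    "salary": 62000,
    "age": 63
  },
  {
    "salary": 116000,
    "age": 31
  },
  {
    "salary": 97000,
    "age": 29
  }
]


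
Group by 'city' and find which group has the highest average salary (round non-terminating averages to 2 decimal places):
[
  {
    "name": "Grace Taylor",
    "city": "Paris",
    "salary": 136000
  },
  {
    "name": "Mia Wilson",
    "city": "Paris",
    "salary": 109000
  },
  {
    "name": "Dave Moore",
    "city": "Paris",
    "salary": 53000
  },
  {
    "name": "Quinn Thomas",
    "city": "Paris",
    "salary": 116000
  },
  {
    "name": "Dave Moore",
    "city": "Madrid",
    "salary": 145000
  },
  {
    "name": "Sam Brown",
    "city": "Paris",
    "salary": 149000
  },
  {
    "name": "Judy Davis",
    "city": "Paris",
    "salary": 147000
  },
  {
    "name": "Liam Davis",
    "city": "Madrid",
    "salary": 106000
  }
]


Group by: city

Groups:
  Madrid: 2 people, avg salary = 251000/2 = $125500
  Paris: 6 people, avg salary = 710000/6 ≈ $118333.33

Highest average salary: Madrid ($125500)

Madrid ($125500)


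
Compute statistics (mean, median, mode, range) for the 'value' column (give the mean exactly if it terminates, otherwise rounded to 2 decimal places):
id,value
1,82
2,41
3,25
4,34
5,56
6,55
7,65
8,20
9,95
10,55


Data: [82, 41, 25, 34, 56, 55, 65, 20, 95, 55]
Count: 10
Sum: 528
Mean: 528/10 = 52.8
Sorted: [20, 25, 34, 41, 55, 55, 56, 65, 82, 95]
Median: 55.0
Mode: 55 (2 times)
Range: 95 - 20 = 75
Min: 20, Max: 95

mean=52.8, median=55.0, mode=55, range=75


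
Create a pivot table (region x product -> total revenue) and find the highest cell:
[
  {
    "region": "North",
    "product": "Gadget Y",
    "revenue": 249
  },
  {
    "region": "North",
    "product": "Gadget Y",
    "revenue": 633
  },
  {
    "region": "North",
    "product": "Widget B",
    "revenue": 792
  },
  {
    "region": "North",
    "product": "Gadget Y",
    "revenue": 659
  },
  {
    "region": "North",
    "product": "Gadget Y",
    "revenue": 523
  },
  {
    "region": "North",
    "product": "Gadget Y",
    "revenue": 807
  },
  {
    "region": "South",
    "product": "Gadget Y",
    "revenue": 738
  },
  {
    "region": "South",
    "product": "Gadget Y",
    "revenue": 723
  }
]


Pivot: region (rows) x product (columns) -> total revenue

     Gadget Y      Widget B    
North         2871           792  
South         1461             0  

Highest: North / Gadget Y = $2871

North / Gadget Y = $2871


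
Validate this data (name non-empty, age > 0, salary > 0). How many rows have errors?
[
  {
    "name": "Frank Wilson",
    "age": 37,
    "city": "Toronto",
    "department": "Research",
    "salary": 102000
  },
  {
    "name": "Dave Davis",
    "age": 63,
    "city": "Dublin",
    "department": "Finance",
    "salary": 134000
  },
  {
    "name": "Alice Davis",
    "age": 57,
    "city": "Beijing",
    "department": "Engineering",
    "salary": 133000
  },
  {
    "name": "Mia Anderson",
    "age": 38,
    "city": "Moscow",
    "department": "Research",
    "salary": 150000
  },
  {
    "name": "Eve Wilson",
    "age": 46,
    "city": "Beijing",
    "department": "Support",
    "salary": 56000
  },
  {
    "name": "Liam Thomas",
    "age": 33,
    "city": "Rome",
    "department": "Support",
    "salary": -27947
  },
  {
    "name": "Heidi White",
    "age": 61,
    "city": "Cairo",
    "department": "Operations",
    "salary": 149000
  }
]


Validating 7 records:
Rules: name non-empty, age > 0, salary > 0

  Row 1 (Frank Wilson): OK
  Row 2 (Dave Davis): OK
  Row 3 (Alice Davis): OK
  Row 4 (Mia Anderson): OK
  Row 5 (Eve Wilson): OK
  Row 6 (Liam Thomas): negative salary: -27947
  Row 7 (Heidi White): OK

Total errors: 1

1 errors


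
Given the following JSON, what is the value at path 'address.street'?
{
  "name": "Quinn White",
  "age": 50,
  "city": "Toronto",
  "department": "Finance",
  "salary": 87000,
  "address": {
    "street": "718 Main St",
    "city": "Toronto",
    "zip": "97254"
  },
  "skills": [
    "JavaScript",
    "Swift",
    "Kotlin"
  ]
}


Query: address.street
Path: address -> street
Value: 718 Main St

718 Main St
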